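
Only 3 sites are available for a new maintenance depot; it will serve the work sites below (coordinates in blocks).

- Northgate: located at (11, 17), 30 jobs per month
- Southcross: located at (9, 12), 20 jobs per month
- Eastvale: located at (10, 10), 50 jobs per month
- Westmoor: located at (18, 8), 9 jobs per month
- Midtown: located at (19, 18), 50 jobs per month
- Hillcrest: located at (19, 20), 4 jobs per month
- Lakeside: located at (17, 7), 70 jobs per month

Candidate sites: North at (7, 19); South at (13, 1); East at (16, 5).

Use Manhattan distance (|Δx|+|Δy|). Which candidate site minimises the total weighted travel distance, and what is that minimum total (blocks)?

Total weighted distance at each candidate:
  North (7, 19): total = 3400
  South (13, 1): total = 3498
  East (16, 5): total = 2467
Minimum is at East with total 2467 blocks.

East, total 2467 blocks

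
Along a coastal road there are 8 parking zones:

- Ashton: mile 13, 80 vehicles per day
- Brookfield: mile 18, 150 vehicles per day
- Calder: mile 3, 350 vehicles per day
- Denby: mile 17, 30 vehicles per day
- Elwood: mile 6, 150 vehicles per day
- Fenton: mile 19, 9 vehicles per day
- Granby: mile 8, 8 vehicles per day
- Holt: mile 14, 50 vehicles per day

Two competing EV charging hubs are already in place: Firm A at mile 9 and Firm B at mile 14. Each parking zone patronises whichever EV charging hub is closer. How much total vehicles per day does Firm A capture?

The indifferent point is the midpoint (9+14)/2 = 11.5; parking zones left of it (closer to Firm A at 9) go to Firm A, those right go to Firm B.
  Calder at 3 (w=350) → Firm A
  Elwood at 6 (w=150) → Firm A
  Granby at 8 (w=8) → Firm A
  Ashton at 13 (w=80) → Firm B
  Holt at 14 (w=50) → Firm B
  Denby at 17 (w=30) → Firm B
  Brookfield at 18 (w=150) → Firm B
  Fenton at 19 (w=9) → Firm B
Firm A captures 508; Firm B captures 319.

508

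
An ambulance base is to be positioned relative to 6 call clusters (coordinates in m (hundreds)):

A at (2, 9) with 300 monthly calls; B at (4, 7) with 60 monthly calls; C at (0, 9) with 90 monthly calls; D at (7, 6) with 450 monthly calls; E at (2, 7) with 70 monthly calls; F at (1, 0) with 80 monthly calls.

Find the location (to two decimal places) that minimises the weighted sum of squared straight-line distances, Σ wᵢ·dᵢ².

(4.01, 6.78)

The minimiser of Σwᵢ‖p−pᵢ‖² is the weighted centroid p* = (Σwᵢpᵢ)/(Σwᵢ).
Σwᵢ = 1050.
Σwᵢxᵢ = 300·2 + 60·4 + 90·0 + 450·7 + 70·2 + 80·1 = 4210.
Σwᵢyᵢ = 300·9 + 60·7 + 90·9 + 450·6 + 70·7 + 80·0 = 7120.
x* = 4210/1050 = 4.01, y* = 7120/1050 = 6.78.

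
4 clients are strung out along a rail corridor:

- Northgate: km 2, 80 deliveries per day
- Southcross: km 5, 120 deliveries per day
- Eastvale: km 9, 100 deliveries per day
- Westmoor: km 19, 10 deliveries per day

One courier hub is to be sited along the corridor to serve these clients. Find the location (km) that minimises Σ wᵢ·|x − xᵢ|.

For a sum of weighted absolute distances on a line, the optimum is the weighted median (not the mean). Total weight W = 310; half-weight = 155.
Sort by position and accumulate weight:
  km 2 (Northgate, w=80) → cum 80
  km 5 (Southcross, w=120) → cum 200  ≥ 155 → median here
  km 9 (Eastvale, w=100) → cum 300
  km 19 (Westmoor, w=10) → cum 310
Optimal location: km 5.

x = 5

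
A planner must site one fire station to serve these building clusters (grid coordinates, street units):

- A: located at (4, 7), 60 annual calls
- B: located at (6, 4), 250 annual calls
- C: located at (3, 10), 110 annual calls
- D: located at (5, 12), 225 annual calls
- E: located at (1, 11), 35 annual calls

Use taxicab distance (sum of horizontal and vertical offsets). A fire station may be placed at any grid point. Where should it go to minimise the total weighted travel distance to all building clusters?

(5, 10)

Manhattan distance separates: Σwᵢ(|x−xᵢ|+|y−yᵢ|) = Σwᵢ|x−xᵢ| + Σwᵢ|y−yᵢ|, so x and y are optimised independently as 1-D weighted medians.
Total weight W = 680; half = 340.
x-coordinate, sorted with cumulative weight:
  x=1 (E, w=35) cum 35
  x=3 (C, w=110) cum 145
  x=4 (A, w=60) cum 205
  x=5 (D, w=225) cum 430  ← median
  x=6 (B, w=250) cum 680
⇒ x* = 5
y-coordinate, sorted with cumulative weight:
  y=4 (B, w=250) cum 250
  y=7 (A, w=60) cum 310
  y=10 (C, w=110) cum 420  ← median
  y=11 (E, w=35) cum 455
  y=12 (D, w=225) cum 680
⇒ y* = 10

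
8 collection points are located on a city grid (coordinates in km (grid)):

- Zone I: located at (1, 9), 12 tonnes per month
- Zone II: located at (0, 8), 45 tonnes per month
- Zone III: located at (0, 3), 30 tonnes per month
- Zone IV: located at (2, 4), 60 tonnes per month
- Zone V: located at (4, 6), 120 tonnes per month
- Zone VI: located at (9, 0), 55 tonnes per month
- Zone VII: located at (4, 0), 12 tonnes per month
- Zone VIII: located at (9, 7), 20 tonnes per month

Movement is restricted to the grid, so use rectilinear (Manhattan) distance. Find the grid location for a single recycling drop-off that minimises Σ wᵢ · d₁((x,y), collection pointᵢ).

(4, 6)

Manhattan distance separates: Σwᵢ(|x−xᵢ|+|y−yᵢ|) = Σwᵢ|x−xᵢ| + Σwᵢ|y−yᵢ|, so x and y are optimised independently as 1-D weighted medians.
Total weight W = 354; half = 177.
x-coordinate, sorted with cumulative weight:
  x=0 (Zone II, w=45) cum 45
  x=0 (Zone III, w=30) cum 75
  x=1 (Zone I, w=12) cum 87
  x=2 (Zone IV, w=60) cum 147
  x=4 (Zone V, w=120) cum 267  ← median
  x=4 (Zone VII, w=12) cum 279
  x=9 (Zone VI, w=55) cum 334
  x=9 (Zone VIII, w=20) cum 354
⇒ x* = 4
y-coordinate, sorted with cumulative weight:
  y=0 (Zone VI, w=55) cum 55
  y=0 (Zone VII, w=12) cum 67
  y=3 (Zone III, w=30) cum 97
  y=4 (Zone IV, w=60) cum 157
  y=6 (Zone V, w=120) cum 277  ← median
  y=7 (Zone VIII, w=20) cum 297
  y=8 (Zone II, w=45) cum 342
  y=9 (Zone I, w=12) cum 354
⇒ y* = 6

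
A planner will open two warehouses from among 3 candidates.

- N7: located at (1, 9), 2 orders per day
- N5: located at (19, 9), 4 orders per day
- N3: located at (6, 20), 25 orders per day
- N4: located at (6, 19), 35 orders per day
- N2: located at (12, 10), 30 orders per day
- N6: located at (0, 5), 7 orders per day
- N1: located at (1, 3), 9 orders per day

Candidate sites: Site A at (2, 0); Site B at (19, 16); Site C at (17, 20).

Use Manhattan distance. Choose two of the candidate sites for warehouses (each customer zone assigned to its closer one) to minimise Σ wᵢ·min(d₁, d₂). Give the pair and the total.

{Site A, Site C}, total 1302

Evaluate every pair (each demand assigned to the nearer of the two):
  {Site A, Site C}: total = 1302
  {Site A, Site B}: total = 1508
  {Site B, Site C}: total = 1652
Best pair: {Site A, Site C} with total 1302.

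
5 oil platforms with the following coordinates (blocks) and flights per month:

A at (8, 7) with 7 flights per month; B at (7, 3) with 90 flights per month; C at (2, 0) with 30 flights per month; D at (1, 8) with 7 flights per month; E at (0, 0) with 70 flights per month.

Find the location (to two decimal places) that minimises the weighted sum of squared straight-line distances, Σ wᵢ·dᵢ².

(3.69, 1.84)

The minimiser of Σwᵢ‖p−pᵢ‖² is the weighted centroid p* = (Σwᵢpᵢ)/(Σwᵢ).
Σwᵢ = 204.
Σwᵢxᵢ = 7·8 + 90·7 + 30·2 + 7·1 + 70·0 = 753.
Σwᵢyᵢ = 7·7 + 90·3 + 30·0 + 7·8 + 70·0 = 375.
x* = 753/204 = 3.69, y* = 375/204 = 1.84.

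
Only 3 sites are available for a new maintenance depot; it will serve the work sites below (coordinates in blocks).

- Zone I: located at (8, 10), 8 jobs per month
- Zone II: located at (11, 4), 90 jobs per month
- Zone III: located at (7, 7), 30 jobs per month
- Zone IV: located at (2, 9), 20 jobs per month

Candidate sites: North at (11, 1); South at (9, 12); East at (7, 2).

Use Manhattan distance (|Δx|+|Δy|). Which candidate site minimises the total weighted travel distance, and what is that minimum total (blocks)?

Total weighted distance at each candidate:
  North (11, 1): total = 1006
  South (9, 12): total = 1334
  East (7, 2): total = 1002
Minimum is at East with total 1002 blocks.

East, total 1002 blocks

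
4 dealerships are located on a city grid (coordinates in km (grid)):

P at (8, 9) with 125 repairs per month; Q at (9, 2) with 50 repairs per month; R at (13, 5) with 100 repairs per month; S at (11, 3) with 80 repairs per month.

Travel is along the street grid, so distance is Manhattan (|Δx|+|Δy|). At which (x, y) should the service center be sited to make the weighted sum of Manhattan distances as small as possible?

(11, 5)

Manhattan distance separates: Σwᵢ(|x−xᵢ|+|y−yᵢ|) = Σwᵢ|x−xᵢ| + Σwᵢ|y−yᵢ|, so x and y are optimised independently as 1-D weighted medians.
Total weight W = 355; half = 177.5.
x-coordinate, sorted with cumulative weight:
  x=8 (P, w=125) cum 125
  x=9 (Q, w=50) cum 175
  x=11 (S, w=80) cum 255  ← median
  x=13 (R, w=100) cum 355
⇒ x* = 11
y-coordinate, sorted with cumulative weight:
  y=2 (Q, w=50) cum 50
  y=3 (S, w=80) cum 130
  y=5 (R, w=100) cum 230  ← median
  y=9 (P, w=125) cum 355
⇒ y* = 5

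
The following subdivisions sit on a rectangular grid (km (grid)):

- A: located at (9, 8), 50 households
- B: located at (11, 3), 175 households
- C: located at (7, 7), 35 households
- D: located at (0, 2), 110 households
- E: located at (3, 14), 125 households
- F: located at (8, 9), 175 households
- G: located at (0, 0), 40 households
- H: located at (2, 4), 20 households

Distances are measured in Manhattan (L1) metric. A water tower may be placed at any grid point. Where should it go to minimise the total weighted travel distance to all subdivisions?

Manhattan distance separates: Σwᵢ(|x−xᵢ|+|y−yᵢ|) = Σwᵢ|x−xᵢ| + Σwᵢ|y−yᵢ|, so x and y are optimised independently as 1-D weighted medians.
Total weight W = 730; half = 365.
x-coordinate, sorted with cumulative weight:
  x=0 (D, w=110) cum 110
  x=0 (G, w=40) cum 150
  x=2 (H, w=20) cum 170
  x=3 (E, w=125) cum 295
  x=7 (C, w=35) cum 330
  x=8 (F, w=175) cum 505  ← median
  x=9 (A, w=50) cum 555
  x=11 (B, w=175) cum 730
⇒ x* = 8
y-coordinate, sorted with cumulative weight:
  y=0 (G, w=40) cum 40
  y=2 (D, w=110) cum 150
  y=3 (B, w=175) cum 325
  y=4 (H, w=20) cum 345
  y=7 (C, w=35) cum 380  ← median
  y=8 (A, w=50) cum 430
  y=9 (F, w=175) cum 605
  y=14 (E, w=125) cum 730
⇒ y* = 7

(8, 7)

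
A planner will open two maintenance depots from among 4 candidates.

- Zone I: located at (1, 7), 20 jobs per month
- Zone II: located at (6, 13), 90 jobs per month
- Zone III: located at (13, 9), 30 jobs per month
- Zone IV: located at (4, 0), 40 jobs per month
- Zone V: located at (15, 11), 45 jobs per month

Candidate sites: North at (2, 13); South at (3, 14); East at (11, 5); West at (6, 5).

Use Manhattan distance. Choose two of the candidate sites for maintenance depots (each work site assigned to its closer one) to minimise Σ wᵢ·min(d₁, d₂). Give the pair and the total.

{North, East}, total 1610

Evaluate every pair (each demand assigned to the nearer of the two):
  {North, East}: total = 1610
  {South, East}: total = 1650
  {East, West}: total = 1770
  {North, West}: total = 1785
  {South, West}: total = 1785
  {North, South}: total = 2225
Best pair: {North, East} with total 1610.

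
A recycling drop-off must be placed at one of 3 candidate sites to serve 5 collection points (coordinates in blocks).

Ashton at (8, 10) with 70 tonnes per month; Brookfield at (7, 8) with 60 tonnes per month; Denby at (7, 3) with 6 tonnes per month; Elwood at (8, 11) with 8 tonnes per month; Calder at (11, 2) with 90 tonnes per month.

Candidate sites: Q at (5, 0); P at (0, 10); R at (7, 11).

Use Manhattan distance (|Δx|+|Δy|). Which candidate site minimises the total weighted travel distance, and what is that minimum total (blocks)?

Total weighted distance at each candidate:
  Q (5, 0): total = 2372
  P (0, 10): total = 2966
  R (7, 11): total = 1546
Minimum is at R with total 1546 blocks.

R, total 1546 blocks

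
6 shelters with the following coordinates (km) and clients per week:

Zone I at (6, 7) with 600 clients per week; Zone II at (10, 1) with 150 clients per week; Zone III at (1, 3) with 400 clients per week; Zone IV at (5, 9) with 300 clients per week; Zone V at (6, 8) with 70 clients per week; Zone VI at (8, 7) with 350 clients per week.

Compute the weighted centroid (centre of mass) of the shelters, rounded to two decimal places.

(5.47, 6.02)

The minimiser of Σwᵢ‖p−pᵢ‖² is the weighted centroid p* = (Σwᵢpᵢ)/(Σwᵢ).
Σwᵢ = 1870.
Σwᵢxᵢ = 600·6 + 150·10 + 400·1 + 300·5 + 70·6 + 350·8 = 10220.
Σwᵢyᵢ = 600·7 + 150·1 + 400·3 + 300·9 + 70·8 + 350·7 = 11260.
x* = 10220/1870 = 5.47, y* = 11260/1870 = 6.02.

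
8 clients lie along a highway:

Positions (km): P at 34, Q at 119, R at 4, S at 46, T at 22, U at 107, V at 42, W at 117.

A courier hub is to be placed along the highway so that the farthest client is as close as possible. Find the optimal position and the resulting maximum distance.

location 61.5, max distance 57.5

The 1-center on a line is the midpoint of the two extreme points: leftmost at 4, rightmost at 119.
Optimal location = (4 + 119)/2 = 61.5; maximum distance = (119 − 4)/2 = 57.5.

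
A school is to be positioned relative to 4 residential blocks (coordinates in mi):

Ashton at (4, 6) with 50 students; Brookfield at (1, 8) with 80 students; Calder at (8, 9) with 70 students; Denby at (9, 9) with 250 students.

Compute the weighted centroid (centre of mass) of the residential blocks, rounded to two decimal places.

The minimiser of Σwᵢ‖p−pᵢ‖² is the weighted centroid p* = (Σwᵢpᵢ)/(Σwᵢ).
Σwᵢ = 450.
Σwᵢxᵢ = 50·4 + 80·1 + 70·8 + 250·9 = 3090.
Σwᵢyᵢ = 50·6 + 80·8 + 70·9 + 250·9 = 3820.
x* = 3090/450 = 6.87, y* = 3820/450 = 8.49.

(6.87, 8.49)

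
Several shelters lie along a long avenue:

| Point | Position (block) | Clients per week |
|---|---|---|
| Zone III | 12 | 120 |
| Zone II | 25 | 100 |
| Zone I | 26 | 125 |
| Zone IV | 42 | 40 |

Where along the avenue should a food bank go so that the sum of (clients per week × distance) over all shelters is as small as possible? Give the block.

For a sum of weighted absolute distances on a line, the optimum is the weighted median (not the mean). Total weight W = 385; half-weight = 192.5.
Sort by position and accumulate weight:
  block 12 (Zone III, w=120) → cum 120
  block 25 (Zone II, w=100) → cum 220  ≥ 192.5 → median here
  block 26 (Zone I, w=125) → cum 345
  block 42 (Zone IV, w=40) → cum 385
Optimal location: block 25.

x = 25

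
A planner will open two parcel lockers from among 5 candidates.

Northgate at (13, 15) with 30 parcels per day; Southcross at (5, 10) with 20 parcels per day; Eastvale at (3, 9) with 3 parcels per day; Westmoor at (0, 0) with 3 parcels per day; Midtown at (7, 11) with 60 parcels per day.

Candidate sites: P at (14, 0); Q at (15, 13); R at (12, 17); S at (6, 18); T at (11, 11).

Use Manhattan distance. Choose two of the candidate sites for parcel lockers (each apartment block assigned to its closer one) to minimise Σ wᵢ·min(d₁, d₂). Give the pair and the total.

Evaluate every pair (each demand assigned to the nearer of the two):
  {R, T}: total = 566
  {Q, T}: total = 596
  {P, T}: total = 632
  {S, T}: total = 656
  {R, S}: total = 858
  {Q, S}: total = 888
  {P, S}: total = 1038
  {P, Q}: total = 1070
  {Q, R}: total = 1082
  {P, R}: total = 1123
Best pair: {R, T} with total 566.

{R, T}, total 566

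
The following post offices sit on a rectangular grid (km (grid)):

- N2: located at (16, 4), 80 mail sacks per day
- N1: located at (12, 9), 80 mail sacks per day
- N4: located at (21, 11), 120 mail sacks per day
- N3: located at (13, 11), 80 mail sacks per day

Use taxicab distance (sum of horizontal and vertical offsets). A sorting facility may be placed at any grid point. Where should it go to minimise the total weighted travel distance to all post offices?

(16, 11)

Manhattan distance separates: Σwᵢ(|x−xᵢ|+|y−yᵢ|) = Σwᵢ|x−xᵢ| + Σwᵢ|y−yᵢ|, so x and y are optimised independently as 1-D weighted medians.
Total weight W = 360; half = 180.
x-coordinate, sorted with cumulative weight:
  x=12 (N1, w=80) cum 80
  x=13 (N3, w=80) cum 160
  x=16 (N2, w=80) cum 240  ← median
  x=21 (N4, w=120) cum 360
⇒ x* = 16
y-coordinate, sorted with cumulative weight:
  y=4 (N2, w=80) cum 80
  y=9 (N1, w=80) cum 160
  y=11 (N4, w=120) cum 280  ← median
  y=11 (N3, w=80) cum 360
⇒ y* = 11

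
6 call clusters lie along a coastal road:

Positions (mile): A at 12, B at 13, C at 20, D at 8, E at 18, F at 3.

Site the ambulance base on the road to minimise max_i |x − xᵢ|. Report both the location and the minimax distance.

location 11.5, max distance 8.5

The 1-center on a line is the midpoint of the two extreme points: leftmost at 3, rightmost at 20.
Optimal location = (3 + 20)/2 = 11.5; maximum distance = (20 − 3)/2 = 8.5.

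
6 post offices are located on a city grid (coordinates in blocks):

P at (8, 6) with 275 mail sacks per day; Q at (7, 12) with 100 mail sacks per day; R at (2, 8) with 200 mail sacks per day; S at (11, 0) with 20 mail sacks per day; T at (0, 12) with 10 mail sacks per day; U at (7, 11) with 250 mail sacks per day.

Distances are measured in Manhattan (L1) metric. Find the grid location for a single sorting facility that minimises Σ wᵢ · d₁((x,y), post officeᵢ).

(7, 8)

Manhattan distance separates: Σwᵢ(|x−xᵢ|+|y−yᵢ|) = Σwᵢ|x−xᵢ| + Σwᵢ|y−yᵢ|, so x and y are optimised independently as 1-D weighted medians.
Total weight W = 855; half = 427.5.
x-coordinate, sorted with cumulative weight:
  x=0 (T, w=10) cum 10
  x=2 (R, w=200) cum 210
  x=7 (Q, w=100) cum 310
  x=7 (U, w=250) cum 560  ← median
  x=8 (P, w=275) cum 835
  x=11 (S, w=20) cum 855
⇒ x* = 7
y-coordinate, sorted with cumulative weight:
  y=0 (S, w=20) cum 20
  y=6 (P, w=275) cum 295
  y=8 (R, w=200) cum 495  ← median
  y=11 (U, w=250) cum 745
  y=12 (Q, w=100) cum 845
  y=12 (T, w=10) cum 855
⇒ y* = 8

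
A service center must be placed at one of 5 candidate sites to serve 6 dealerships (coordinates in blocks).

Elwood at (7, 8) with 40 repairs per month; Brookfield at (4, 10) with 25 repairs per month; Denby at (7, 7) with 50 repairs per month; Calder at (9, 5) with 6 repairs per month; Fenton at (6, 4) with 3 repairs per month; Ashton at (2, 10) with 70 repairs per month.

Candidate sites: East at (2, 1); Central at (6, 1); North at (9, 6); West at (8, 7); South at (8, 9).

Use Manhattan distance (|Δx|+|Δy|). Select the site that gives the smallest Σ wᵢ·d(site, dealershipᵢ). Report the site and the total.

Total weighted distance at each candidate:
  East (2, 1): total = 2022
  Central (6, 1): total = 1906
  North (9, 6): total = 1326
  West (8, 7): total = 968
  South (8, 9): total = 896
Minimum is at South with total 896 blocks.

South, total 896 blocks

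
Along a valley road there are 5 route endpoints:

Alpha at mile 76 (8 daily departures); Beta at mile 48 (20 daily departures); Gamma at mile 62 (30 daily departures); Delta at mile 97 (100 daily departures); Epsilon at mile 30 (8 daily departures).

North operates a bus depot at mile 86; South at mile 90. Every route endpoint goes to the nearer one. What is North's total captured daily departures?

66

The indifferent point is the midpoint (86+90)/2 = 88; route endpoints left of it (closer to North at 86) go to North, those right go to South.
  Epsilon at 30 (w=8) → North
  Beta at 48 (w=20) → North
  Gamma at 62 (w=30) → North
  Alpha at 76 (w=8) → North
  Delta at 97 (w=100) → South
North captures 66; South captures 100.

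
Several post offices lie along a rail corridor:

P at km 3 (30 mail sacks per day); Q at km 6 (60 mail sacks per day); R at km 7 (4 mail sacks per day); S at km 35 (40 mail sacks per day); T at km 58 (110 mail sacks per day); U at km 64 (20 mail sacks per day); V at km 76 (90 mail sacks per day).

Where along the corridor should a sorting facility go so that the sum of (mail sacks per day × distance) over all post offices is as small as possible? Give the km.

For a sum of weighted absolute distances on a line, the optimum is the weighted median (not the mean). Total weight W = 354; half-weight = 177.
Sort by position and accumulate weight:
  km 3 (P, w=30) → cum 30
  km 6 (Q, w=60) → cum 90
  km 7 (R, w=4) → cum 94
  km 35 (S, w=40) → cum 134
  km 58 (T, w=110) → cum 244  ≥ 177 → median here
  km 64 (U, w=20) → cum 264
  km 76 (V, w=90) → cum 354
Optimal location: km 58.

x = 58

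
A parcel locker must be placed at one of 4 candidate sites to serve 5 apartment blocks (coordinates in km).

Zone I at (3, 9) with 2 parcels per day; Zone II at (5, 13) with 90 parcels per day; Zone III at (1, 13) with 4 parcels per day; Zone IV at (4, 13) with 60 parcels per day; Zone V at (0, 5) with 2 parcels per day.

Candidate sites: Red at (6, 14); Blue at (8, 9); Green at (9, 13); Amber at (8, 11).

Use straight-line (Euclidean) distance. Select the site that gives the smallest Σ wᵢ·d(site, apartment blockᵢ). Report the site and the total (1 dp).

Red, total 315.1 km

Total weighted distance at each candidate:
  Red (6, 14): total = 315.1
  Blue (8, 9): total = 849.5
  Green (9, 13): total = 730.5
  Amber (8, 11): total = 652.7
Minimum is at Red with total 315.1 km.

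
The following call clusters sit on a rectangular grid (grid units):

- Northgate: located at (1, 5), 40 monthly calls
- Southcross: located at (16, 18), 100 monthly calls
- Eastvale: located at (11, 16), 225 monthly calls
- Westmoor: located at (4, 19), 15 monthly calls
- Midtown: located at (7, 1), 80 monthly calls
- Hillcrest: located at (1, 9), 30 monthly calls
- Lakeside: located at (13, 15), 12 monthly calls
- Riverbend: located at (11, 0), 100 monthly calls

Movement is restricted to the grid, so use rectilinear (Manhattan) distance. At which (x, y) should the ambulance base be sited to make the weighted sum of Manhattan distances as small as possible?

(11, 16)

Manhattan distance separates: Σwᵢ(|x−xᵢ|+|y−yᵢ|) = Σwᵢ|x−xᵢ| + Σwᵢ|y−yᵢ|, so x and y are optimised independently as 1-D weighted medians.
Total weight W = 602; half = 301.
x-coordinate, sorted with cumulative weight:
  x=1 (Northgate, w=40) cum 40
  x=1 (Hillcrest, w=30) cum 70
  x=4 (Westmoor, w=15) cum 85
  x=7 (Midtown, w=80) cum 165
  x=11 (Eastvale, w=225) cum 390  ← median
  x=11 (Riverbend, w=100) cum 490
  x=13 (Lakeside, w=12) cum 502
  x=16 (Southcross, w=100) cum 602
⇒ x* = 11
y-coordinate, sorted with cumulative weight:
  y=0 (Riverbend, w=100) cum 100
  y=1 (Midtown, w=80) cum 180
  y=5 (Northgate, w=40) cum 220
  y=9 (Hillcrest, w=30) cum 250
  y=15 (Lakeside, w=12) cum 262
  y=16 (Eastvale, w=225) cum 487  ← median
  y=18 (Southcross, w=100) cum 587
  y=19 (Westmoor, w=15) cum 602
⇒ y* = 16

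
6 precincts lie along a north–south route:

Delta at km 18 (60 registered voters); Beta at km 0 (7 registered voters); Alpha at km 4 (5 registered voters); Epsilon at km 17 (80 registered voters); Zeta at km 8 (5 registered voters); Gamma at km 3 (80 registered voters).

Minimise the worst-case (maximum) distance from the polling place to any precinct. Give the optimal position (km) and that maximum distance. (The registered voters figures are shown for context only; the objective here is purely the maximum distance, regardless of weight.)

location 9, max distance 9

The 1-center on a line is the midpoint of the two extreme points: leftmost at 0, rightmost at 18.
Optimal location = (0 + 18)/2 = 9; maximum distance = (18 − 0)/2 = 9.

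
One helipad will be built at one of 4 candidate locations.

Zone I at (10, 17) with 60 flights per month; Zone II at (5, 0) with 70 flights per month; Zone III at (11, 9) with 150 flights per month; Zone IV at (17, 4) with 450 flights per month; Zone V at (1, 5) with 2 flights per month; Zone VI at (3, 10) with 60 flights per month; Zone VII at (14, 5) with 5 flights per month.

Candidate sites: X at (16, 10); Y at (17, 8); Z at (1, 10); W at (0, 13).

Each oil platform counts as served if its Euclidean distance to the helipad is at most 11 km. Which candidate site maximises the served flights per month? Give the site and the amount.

Coverage radius r = 11 km; a point is covered iff (Δx)²+(Δy)² ≤ 11² = 121.
  X (16, 10): covers {Zone I, Zone III, Zone IV, Zone VII} → 665
  Y (17, 8): covers {Zone III, Zone IV, Zone VII} → 605
  Z (1, 10): covers {Zone II, Zone III, Zone V, Zone VI} → 282
  W (0, 13): covers {Zone I, Zone V, Zone VI} → 122
Maximum coverage at X: 665 flights per month.

X, covering 665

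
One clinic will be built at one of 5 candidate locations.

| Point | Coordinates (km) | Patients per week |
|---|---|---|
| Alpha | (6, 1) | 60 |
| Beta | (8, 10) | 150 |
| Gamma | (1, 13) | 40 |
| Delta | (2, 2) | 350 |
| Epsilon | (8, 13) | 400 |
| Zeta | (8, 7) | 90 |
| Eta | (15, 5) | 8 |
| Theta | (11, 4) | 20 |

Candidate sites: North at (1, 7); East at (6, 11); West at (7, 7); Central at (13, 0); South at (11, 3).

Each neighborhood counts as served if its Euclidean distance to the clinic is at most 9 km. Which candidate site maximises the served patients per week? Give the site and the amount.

West, covering 1118

Coverage radius r = 9 km; a point is covered iff (Δx)²+(Δy)² ≤ 9² = 81.
  North (1, 7): covers {Alpha, Beta, Gamma, Delta, Zeta} → 690
  East (6, 11): covers {Beta, Gamma, Epsilon, Zeta, Theta} → 700
  West (7, 7): covers {Alpha, Beta, Gamma, Delta, Epsilon, Zeta, Eta, Theta} → 1118
  Central (13, 0): covers {Alpha, Zeta, Eta, Theta} → 178
  South (11, 3): covers {Alpha, Beta, Zeta, Eta, Theta} → 328
Maximum coverage at West: 1118 patients per week.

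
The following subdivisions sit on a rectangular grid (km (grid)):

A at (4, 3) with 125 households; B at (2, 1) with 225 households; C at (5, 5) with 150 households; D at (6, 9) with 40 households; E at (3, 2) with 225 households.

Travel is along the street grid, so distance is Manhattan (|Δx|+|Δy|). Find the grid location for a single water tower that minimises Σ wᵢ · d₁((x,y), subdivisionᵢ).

(3, 2)

Manhattan distance separates: Σwᵢ(|x−xᵢ|+|y−yᵢ|) = Σwᵢ|x−xᵢ| + Σwᵢ|y−yᵢ|, so x and y are optimised independently as 1-D weighted medians.
Total weight W = 765; half = 382.5.
x-coordinate, sorted with cumulative weight:
  x=2 (B, w=225) cum 225
  x=3 (E, w=225) cum 450  ← median
  x=4 (A, w=125) cum 575
  x=5 (C, w=150) cum 725
  x=6 (D, w=40) cum 765
⇒ x* = 3
y-coordinate, sorted with cumulative weight:
  y=1 (B, w=225) cum 225
  y=2 (E, w=225) cum 450  ← median
  y=3 (A, w=125) cum 575
  y=5 (C, w=150) cum 725
  y=9 (D, w=40) cum 765
⇒ y* = 2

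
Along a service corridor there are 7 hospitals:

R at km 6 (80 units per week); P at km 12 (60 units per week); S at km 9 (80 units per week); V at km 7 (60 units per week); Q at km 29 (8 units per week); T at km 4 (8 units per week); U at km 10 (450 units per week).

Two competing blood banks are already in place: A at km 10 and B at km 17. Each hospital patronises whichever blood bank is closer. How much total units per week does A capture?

738

The indifferent point is the midpoint (10+17)/2 = 13.5; hospitals left of it (closer to A at 10) go to A, those right go to B.
  T at 4 (w=8) → A
  R at 6 (w=80) → A
  V at 7 (w=60) → A
  S at 9 (w=80) → A
  U at 10 (w=450) → A
  P at 12 (w=60) → A
  Q at 29 (w=8) → B
A captures 738; B captures 8.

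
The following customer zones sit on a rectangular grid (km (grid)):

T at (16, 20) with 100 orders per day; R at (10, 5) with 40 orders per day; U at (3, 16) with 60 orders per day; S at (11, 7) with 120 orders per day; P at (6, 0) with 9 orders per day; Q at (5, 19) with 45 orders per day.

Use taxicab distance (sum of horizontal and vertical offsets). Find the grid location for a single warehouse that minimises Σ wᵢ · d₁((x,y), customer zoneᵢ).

Manhattan distance separates: Σwᵢ(|x−xᵢ|+|y−yᵢ|) = Σwᵢ|x−xᵢ| + Σwᵢ|y−yᵢ|, so x and y are optimised independently as 1-D weighted medians.
Total weight W = 374; half = 187.
x-coordinate, sorted with cumulative weight:
  x=3 (U, w=60) cum 60
  x=5 (Q, w=45) cum 105
  x=6 (P, w=9) cum 114
  x=10 (R, w=40) cum 154
  x=11 (S, w=120) cum 274  ← median
  x=16 (T, w=100) cum 374
⇒ x* = 11
y-coordinate, sorted with cumulative weight:
  y=0 (P, w=9) cum 9
  y=5 (R, w=40) cum 49
  y=7 (S, w=120) cum 169
  y=16 (U, w=60) cum 229  ← median
  y=19 (Q, w=45) cum 274
  y=20 (T, w=100) cum 374
⇒ y* = 16

(11, 16)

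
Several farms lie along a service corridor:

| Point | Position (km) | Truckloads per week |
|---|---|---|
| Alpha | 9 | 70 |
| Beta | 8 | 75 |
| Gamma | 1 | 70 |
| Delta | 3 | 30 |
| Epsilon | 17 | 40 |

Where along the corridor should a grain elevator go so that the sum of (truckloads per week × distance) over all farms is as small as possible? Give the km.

x = 8

For a sum of weighted absolute distances on a line, the optimum is the weighted median (not the mean). Total weight W = 285; half-weight = 142.5.
Sort by position and accumulate weight:
  km 1 (Gamma, w=70) → cum 70
  km 3 (Delta, w=30) → cum 100
  km 8 (Beta, w=75) → cum 175  ≥ 142.5 → median here
  km 9 (Alpha, w=70) → cum 245
  km 17 (Epsilon, w=40) → cum 285
Optimal location: km 8.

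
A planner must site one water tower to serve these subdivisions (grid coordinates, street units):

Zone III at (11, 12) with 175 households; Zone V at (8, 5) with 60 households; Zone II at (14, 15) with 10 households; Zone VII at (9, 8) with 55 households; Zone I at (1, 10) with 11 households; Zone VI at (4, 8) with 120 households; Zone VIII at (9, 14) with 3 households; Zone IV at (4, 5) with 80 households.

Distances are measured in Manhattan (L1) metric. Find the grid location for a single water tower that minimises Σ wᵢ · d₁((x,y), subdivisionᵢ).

Manhattan distance separates: Σwᵢ(|x−xᵢ|+|y−yᵢ|) = Σwᵢ|x−xᵢ| + Σwᵢ|y−yᵢ|, so x and y are optimised independently as 1-D weighted medians.
Total weight W = 514; half = 257.
x-coordinate, sorted with cumulative weight:
  x=1 (Zone I, w=11) cum 11
  x=4 (Zone VI, w=120) cum 131
  x=4 (Zone IV, w=80) cum 211
  x=8 (Zone V, w=60) cum 271  ← median
  x=9 (Zone VII, w=55) cum 326
  x=9 (Zone VIII, w=3) cum 329
  x=11 (Zone III, w=175) cum 504
  x=14 (Zone II, w=10) cum 514
⇒ x* = 8
y-coordinate, sorted with cumulative weight:
  y=5 (Zone V, w=60) cum 60
  y=5 (Zone IV, w=80) cum 140
  y=8 (Zone VII, w=55) cum 195
  y=8 (Zone VI, w=120) cum 315  ← median
  y=10 (Zone I, w=11) cum 326
  y=12 (Zone III, w=175) cum 501
  y=14 (Zone VIII, w=3) cum 504
  y=15 (Zone II, w=10) cum 514
⇒ y* = 8

(8, 8)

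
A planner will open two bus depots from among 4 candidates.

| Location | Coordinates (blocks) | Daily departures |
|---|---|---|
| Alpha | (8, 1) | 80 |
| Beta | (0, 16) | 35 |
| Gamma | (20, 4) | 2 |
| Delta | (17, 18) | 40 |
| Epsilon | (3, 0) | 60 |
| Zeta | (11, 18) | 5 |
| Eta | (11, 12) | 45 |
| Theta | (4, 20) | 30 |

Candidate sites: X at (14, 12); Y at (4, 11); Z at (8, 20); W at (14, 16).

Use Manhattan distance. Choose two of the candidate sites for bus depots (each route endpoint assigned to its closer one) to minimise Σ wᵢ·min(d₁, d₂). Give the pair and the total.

{X, Y}, total 2993

Evaluate every pair (each demand assigned to the nearer of the two):
  {X, Y}: total = 2993
  {Y, W}: total = 3001
  {Y, Z}: total = 3146
  {X, Z}: total = 3828
  {X, W}: total = 4038
  {Z, W}: total = 4136
Best pair: {X, Y} with total 2993.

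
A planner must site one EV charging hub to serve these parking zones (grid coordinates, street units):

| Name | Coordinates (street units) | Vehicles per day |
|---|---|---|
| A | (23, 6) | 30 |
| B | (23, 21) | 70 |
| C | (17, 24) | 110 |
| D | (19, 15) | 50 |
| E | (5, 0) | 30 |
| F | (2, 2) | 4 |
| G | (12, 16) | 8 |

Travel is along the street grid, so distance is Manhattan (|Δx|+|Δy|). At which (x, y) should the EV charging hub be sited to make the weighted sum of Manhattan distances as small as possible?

Manhattan distance separates: Σwᵢ(|x−xᵢ|+|y−yᵢ|) = Σwᵢ|x−xᵢ| + Σwᵢ|y−yᵢ|, so x and y are optimised independently as 1-D weighted medians.
Total weight W = 302; half = 151.
x-coordinate, sorted with cumulative weight:
  x=2 (F, w=4) cum 4
  x=5 (E, w=30) cum 34
  x=12 (G, w=8) cum 42
  x=17 (C, w=110) cum 152  ← median
  x=19 (D, w=50) cum 202
  x=23 (A, w=30) cum 232
  x=23 (B, w=70) cum 302
⇒ x* = 17
y-coordinate, sorted with cumulative weight:
  y=0 (E, w=30) cum 30
  y=2 (F, w=4) cum 34
  y=6 (A, w=30) cum 64
  y=15 (D, w=50) cum 114
  y=16 (G, w=8) cum 122
  y=21 (B, w=70) cum 192  ← median
  y=24 (C, w=110) cum 302
⇒ y* = 21

(17, 21)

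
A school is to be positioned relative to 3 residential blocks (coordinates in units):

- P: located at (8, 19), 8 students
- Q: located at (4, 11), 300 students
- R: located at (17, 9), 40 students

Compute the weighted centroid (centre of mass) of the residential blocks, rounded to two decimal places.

(5.59, 10.95)

The minimiser of Σwᵢ‖p−pᵢ‖² is the weighted centroid p* = (Σwᵢpᵢ)/(Σwᵢ).
Σwᵢ = 348.
Σwᵢxᵢ = 8·8 + 300·4 + 40·17 = 1944.
Σwᵢyᵢ = 8·19 + 300·11 + 40·9 = 3812.
x* = 1944/348 = 5.59, y* = 3812/348 = 10.95.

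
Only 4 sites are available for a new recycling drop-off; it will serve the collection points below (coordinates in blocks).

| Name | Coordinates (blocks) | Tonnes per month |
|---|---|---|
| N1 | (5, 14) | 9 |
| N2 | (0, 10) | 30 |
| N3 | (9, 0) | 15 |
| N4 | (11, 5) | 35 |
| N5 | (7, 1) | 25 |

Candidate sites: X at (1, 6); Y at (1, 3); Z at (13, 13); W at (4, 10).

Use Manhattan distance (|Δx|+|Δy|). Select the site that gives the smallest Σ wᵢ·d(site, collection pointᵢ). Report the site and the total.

Total weighted distance at each candidate:
  X (1, 6): total = 1128
  Y (1, 3): total = 1160
  Z (13, 13): total = 1616
  W (4, 10): total = 1110
Minimum is at W with total 1110 blocks.

W, total 1110 blocks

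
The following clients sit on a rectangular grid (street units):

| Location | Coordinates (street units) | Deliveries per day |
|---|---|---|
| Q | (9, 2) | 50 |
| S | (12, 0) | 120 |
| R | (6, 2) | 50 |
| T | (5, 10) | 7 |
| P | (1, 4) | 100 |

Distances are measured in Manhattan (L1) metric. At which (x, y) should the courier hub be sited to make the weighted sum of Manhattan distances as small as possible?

Manhattan distance separates: Σwᵢ(|x−xᵢ|+|y−yᵢ|) = Σwᵢ|x−xᵢ| + Σwᵢ|y−yᵢ|, so x and y are optimised independently as 1-D weighted medians.
Total weight W = 327; half = 163.5.
x-coordinate, sorted with cumulative weight:
  x=1 (P, w=100) cum 100
  x=5 (T, w=7) cum 107
  x=6 (R, w=50) cum 157
  x=9 (Q, w=50) cum 207  ← median
  x=12 (S, w=120) cum 327
⇒ x* = 9
y-coordinate, sorted with cumulative weight:
  y=0 (S, w=120) cum 120
  y=2 (Q, w=50) cum 170  ← median
  y=2 (R, w=50) cum 220
  y=4 (P, w=100) cum 320
  y=10 (T, w=7) cum 327
⇒ y* = 2

(9, 2)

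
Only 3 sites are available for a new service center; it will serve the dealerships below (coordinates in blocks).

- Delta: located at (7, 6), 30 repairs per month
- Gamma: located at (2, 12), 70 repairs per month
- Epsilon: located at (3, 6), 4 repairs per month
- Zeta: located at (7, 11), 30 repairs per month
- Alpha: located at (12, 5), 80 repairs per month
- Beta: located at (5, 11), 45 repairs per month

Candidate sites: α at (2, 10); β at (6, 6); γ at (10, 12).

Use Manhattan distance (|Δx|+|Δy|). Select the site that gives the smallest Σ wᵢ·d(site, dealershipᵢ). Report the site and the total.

β, total 1752 blocks

Total weighted distance at each candidate:
  α (2, 10): total = 1990
  β (6, 6): total = 1752
  γ (10, 12): total = 1992
Minimum is at β with total 1752 blocks.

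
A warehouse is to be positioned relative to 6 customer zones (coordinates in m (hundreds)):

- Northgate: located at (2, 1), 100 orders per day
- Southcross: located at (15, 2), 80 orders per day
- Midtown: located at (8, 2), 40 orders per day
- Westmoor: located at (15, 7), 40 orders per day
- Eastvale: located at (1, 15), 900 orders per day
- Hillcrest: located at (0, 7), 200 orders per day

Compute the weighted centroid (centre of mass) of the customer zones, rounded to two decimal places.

(2.37, 11.41)

The minimiser of Σwᵢ‖p−pᵢ‖² is the weighted centroid p* = (Σwᵢpᵢ)/(Σwᵢ).
Σwᵢ = 1360.
Σwᵢxᵢ = 100·2 + 80·15 + 40·8 + 40·15 + 900·1 + 200·0 = 3220.
Σwᵢyᵢ = 100·1 + 80·2 + 40·2 + 40·7 + 900·15 + 200·7 = 15520.
x* = 3220/1360 = 2.37, y* = 15520/1360 = 11.41.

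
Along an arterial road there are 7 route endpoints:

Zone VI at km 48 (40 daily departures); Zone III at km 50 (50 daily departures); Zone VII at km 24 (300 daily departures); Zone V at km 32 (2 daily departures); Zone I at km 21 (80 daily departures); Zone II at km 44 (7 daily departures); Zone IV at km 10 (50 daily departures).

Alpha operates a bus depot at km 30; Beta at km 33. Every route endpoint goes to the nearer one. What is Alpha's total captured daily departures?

The indifferent point is the midpoint (30+33)/2 = 31.5; route endpoints left of it (closer to Alpha at 30) go to Alpha, those right go to Beta.
  Zone IV at 10 (w=50) → Alpha
  Zone I at 21 (w=80) → Alpha
  Zone VII at 24 (w=300) → Alpha
  Zone V at 32 (w=2) → Beta
  Zone II at 44 (w=7) → Beta
  Zone VI at 48 (w=40) → Beta
  Zone III at 50 (w=50) → Beta
Alpha captures 430; Beta captures 99.

430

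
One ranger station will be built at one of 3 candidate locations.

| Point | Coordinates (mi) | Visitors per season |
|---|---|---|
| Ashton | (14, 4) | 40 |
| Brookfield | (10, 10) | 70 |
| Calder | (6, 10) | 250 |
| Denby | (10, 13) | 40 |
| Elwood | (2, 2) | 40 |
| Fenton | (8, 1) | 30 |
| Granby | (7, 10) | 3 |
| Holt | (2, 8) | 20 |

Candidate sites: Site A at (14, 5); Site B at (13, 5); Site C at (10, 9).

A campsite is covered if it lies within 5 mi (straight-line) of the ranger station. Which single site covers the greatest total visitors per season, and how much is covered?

Site C, covering 363

Coverage radius r = 5 mi; a point is covered iff (Δx)²+(Δy)² ≤ 5² = 25.
  Site A (14, 5): covers {Ashton} → 40
  Site B (13, 5): covers {Ashton} → 40
  Site C (10, 9): covers {Brookfield, Calder, Denby, Granby} → 363
Maximum coverage at Site C: 363 visitors per season.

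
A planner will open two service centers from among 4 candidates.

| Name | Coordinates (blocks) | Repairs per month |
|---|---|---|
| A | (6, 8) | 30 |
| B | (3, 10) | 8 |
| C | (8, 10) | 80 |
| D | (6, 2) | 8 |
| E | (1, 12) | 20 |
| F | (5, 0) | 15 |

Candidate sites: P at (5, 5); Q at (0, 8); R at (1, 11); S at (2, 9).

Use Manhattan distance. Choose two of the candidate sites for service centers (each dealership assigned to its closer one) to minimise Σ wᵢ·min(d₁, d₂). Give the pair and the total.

Evaluate every pair (each demand assigned to the nearer of the two):
  {P, S}: total = 883
  {P, R}: total = 911
  {P, Q}: total = 1007
  {R, S}: total = 1014
  {Q, S}: total = 1074
  {Q, R}: total = 1155
Best pair: {P, S} with total 883.

{P, S}, total 883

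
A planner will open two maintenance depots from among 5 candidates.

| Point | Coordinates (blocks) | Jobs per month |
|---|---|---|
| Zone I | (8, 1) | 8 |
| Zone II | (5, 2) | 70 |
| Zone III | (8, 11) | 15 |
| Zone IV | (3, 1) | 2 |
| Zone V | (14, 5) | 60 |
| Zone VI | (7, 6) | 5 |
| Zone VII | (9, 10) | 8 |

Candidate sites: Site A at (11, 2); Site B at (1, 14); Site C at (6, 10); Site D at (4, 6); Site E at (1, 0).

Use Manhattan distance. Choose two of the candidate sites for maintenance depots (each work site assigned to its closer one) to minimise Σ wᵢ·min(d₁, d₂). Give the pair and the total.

Evaluate every pair (each demand assigned to the nearer of the two):
  {Site A, Site C}: total = 924
  {Site A, Site D}: total = 976
  {Site A, Site B}: total = 1100
  {Site A, Site E}: total = 1118
  {Site C, Site D}: total = 1178
  {Site D, Site E}: total = 1302
  {Site B, Site D}: total = 1316
  {Site C, Site E}: total = 1364
  {Site B, Site C}: total = 1616
  {Site B, Site E}: total = 1876
Best pair: {Site A, Site C} with total 924.

{Site A, Site C}, total 924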